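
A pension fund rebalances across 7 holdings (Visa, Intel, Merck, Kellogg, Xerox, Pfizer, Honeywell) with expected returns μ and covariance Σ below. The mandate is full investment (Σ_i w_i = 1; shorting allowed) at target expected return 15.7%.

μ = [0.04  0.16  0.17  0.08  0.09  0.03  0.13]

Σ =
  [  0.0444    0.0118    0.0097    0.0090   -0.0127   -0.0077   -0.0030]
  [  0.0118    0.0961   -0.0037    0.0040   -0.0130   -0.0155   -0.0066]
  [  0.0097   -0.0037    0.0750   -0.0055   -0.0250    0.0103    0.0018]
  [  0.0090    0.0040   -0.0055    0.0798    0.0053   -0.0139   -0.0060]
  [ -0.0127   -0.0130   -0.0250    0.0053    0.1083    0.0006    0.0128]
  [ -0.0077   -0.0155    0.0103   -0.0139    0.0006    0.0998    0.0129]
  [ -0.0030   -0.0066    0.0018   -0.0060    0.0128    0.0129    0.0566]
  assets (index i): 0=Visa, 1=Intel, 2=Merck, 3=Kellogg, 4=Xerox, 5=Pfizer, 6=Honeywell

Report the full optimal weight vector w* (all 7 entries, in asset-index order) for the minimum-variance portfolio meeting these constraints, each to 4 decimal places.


u=Σ⁻¹μ = [0.0757  2.0941  2.8412  1.1929  1.4263  0.2103  2.2106]
v=Σ⁻¹𝟙 = [20.3393  12.8055  15.0044  12.8885  14.1208  11.7682  15.2527]
a=μᵀu=1.338568  b=𝟙ᵀu=10.051037  c=𝟙ᵀv=102.179360  D=ac−b²=35.750657
λ₁=(c·0.157−b)/D = (102.179360·0.157−10.051037)/35.750657 = 0.167581
λ₂=(a−b·0.157)/D = (1.338568−10.051037·0.157)/35.750657 = -0.006698
w* = 0.167581·u + -0.006698·v:
  w_0 = 0.167581·0.0757 + -0.006698·20.3393 = -0.1235  (Visa)
  w_1 = 0.167581·2.0941 + -0.006698·12.8055 = 0.2652  (Intel)
  w_2 = 0.167581·2.8412 + -0.006698·15.0044 = 0.3756  (Merck)
  w_3 = 0.167581·1.1929 + -0.006698·12.8885 = 0.1136  (Kellogg)
  w_4 = 0.167581·1.4263 + -0.006698·14.1208 = 0.1444  (Xerox)
  w_5 = 0.167581·0.2103 + -0.006698·11.7682 = -0.0436  (Pfizer)
  w_6 = 0.167581·2.2106 + -0.006698·15.2527 = 0.2683  (Honeywell)
Σw_i=1.0000  μᵀw=0.1570
σ²=wᵀΣw=λ₁·μ_p+λ₂ = 0.167581·0.157 + -0.006698 = 0.019613 ≈ 0.0196

-0.1235  0.2652  0.3756  0.1136  0.1444  -0.0436  0.2683


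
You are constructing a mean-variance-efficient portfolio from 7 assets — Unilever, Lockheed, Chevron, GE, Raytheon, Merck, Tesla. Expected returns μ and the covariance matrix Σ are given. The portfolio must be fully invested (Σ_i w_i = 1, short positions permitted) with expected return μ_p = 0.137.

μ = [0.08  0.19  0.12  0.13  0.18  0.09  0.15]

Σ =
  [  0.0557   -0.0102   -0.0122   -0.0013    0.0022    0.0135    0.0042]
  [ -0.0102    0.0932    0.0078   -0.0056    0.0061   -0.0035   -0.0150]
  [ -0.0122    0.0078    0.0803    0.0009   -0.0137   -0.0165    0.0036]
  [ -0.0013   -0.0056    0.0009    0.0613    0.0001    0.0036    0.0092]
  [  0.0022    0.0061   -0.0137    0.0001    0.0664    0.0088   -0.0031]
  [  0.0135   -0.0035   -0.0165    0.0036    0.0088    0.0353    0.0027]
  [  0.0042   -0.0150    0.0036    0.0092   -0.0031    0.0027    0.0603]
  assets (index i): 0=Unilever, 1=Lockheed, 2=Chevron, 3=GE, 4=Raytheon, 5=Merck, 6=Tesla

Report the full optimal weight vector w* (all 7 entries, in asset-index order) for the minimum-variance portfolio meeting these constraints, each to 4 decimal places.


g=Σ⁻¹μ = [1.5931  2.4562  2.2742  1.8203  2.7322  2.1800  2.6170]
h=Σ⁻¹𝟙 = [17.2569  14.1800  20.8412  13.8102  14.6372  26.6630  15.1165]
a=μᵀg=2.184200  b=𝟙ᵀg=15.672855  c=𝟙ᵀh=122.504964  D=ac−b²=21.936900
λ₁=(c·0.137−b)/D = (122.504964·0.137−15.672855)/21.936900 = 0.050614
λ₂=(a−b·0.137)/D = (2.184200−15.672855·0.137)/21.936900 = 0.001687
w* = 0.050614·g + 0.001687·h:
  w_0 = 0.050614·1.5931 + 0.001687·17.2569 = 0.1098  (Unilever)
  w_1 = 0.050614·2.4562 + 0.001687·14.1800 = 0.1483  (Lockheed)
  w_2 = 0.050614·2.2742 + 0.001687·20.8412 = 0.1503  (Chevron)
  w_3 = 0.050614·1.8203 + 0.001687·13.8102 = 0.1154  (GE)
  w_4 = 0.050614·2.7322 + 0.001687·14.6372 = 0.1630  (Raytheon)
  w_5 = 0.050614·2.1800 + 0.001687·26.6630 = 0.1553  (Merck)
  w_6 = 0.050614·2.6170 + 0.001687·15.1165 = 0.1580  (Tesla)
Σw_i=1.0000  μᵀw=0.1370
σ²=wᵀΣw=λ₁·μ_p+λ₂ = 0.050614·0.137 + 0.001687 = 0.008622 ≈ 0.0086

0.1098  0.1483  0.1503  0.1154  0.1630  0.1553  0.1580


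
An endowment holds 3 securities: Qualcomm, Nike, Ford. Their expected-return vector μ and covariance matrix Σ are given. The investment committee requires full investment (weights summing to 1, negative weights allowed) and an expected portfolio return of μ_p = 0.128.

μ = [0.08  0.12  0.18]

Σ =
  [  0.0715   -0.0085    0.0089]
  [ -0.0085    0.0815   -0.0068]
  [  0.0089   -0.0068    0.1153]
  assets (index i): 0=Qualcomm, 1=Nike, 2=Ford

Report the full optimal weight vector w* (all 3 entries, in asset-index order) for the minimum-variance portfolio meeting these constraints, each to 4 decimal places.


0.2870  0.3884  0.3247

u=Σ⁻¹μ = [1.1274  1.7214  1.5756]
v=Σ⁻¹𝟙 = [14.6647  14.4999  8.3962]
a=μᵀu=0.580381  b=𝟙ᵀu=4.424483  c=𝟙ᵀv=37.560801  D=ac−b²=2.223517
λ₁=(c·0.128−b)/D = (37.560801·0.128−4.424483)/2.223517 = 0.172384
λ₂=(a−b·0.128)/D = (0.580381−4.424483·0.128)/2.223517 = 0.006317
w* = 0.172384·u + 0.006317·v:
  w_0 = 0.172384·1.1274 + 0.006317·14.6647 = 0.2870  (Qualcomm)
  w_1 = 0.172384·1.7214 + 0.006317·14.4999 = 0.3884  (Nike)
  w_2 = 0.172384·1.5756 + 0.006317·8.3962 = 0.3247  (Ford)
Σw_i=1.0000  μᵀw=0.1280
σ²=wᵀΣw=λ₁·μ_p+λ₂ = 0.172384·0.128 + 0.006317 = 0.028383 ≈ 0.0284


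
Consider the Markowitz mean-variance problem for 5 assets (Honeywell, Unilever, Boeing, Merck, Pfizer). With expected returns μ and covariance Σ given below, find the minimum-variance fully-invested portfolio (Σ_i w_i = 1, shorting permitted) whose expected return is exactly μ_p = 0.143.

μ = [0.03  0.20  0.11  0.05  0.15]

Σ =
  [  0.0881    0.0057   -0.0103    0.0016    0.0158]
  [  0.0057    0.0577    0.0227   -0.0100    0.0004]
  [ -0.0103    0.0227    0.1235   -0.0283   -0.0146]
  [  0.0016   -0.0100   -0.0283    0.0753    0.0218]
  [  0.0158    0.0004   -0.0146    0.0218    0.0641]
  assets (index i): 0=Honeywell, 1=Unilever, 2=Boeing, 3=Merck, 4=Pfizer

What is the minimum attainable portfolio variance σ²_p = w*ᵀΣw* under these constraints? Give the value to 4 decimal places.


u=Σ⁻¹μ = [-0.2167  3.3209  0.6952  0.7078  2.2904]
v=Σ⁻¹𝟙 = [9.5800  14.7640  11.1113  16.2771  10.1422]
a=μᵀu=1.113102  b=𝟙ᵀu=6.797622  c=𝟙ᵀv=61.874591  D=ac−b²=22.665041
λ₁=(c·0.143−b)/D = (61.874591·0.143−6.797622)/22.665041 = 0.090467
λ₂=(a−b·0.143)/D = (1.113102−6.797622·0.143)/22.665041 = 0.006223
w* = 0.090467·u + 0.006223·v:
  w_0 = 0.090467·-0.2167 + 0.006223·9.5800 = 0.0400  (Honeywell)
  w_1 = 0.090467·3.3209 + 0.006223·14.7640 = 0.3923  (Unilever)
  w_2 = 0.090467·0.6952 + 0.006223·11.1113 = 0.1320  (Boeing)
  w_3 = 0.090467·0.7078 + 0.006223·16.2771 = 0.1653  (Merck)
  w_4 = 0.090467·2.2904 + 0.006223·10.1422 = 0.2703  (Pfizer)
Σw_i=1.0000  μᵀw=0.1430
σ²=wᵀΣw=λ₁·μ_p+λ₂ = 0.090467·0.143 + 0.006223 = 0.019160 ≈ 0.0192

0.0192


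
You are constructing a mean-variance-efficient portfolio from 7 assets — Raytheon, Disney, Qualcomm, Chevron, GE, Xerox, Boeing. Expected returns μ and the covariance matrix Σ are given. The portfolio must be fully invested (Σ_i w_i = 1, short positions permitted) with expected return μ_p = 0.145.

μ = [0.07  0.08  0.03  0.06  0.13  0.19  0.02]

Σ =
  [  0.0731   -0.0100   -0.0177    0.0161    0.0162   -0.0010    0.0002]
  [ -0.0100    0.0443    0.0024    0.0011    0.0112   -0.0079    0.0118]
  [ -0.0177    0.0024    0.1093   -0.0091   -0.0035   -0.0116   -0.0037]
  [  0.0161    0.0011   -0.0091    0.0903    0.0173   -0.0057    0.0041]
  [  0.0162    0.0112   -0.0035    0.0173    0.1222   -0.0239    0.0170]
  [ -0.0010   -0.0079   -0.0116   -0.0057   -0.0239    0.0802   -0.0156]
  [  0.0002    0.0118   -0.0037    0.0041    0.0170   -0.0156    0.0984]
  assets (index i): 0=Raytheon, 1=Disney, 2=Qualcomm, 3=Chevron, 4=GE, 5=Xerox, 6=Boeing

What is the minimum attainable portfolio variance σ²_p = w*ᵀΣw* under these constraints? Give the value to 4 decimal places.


0.0220

x=Σ⁻¹μ = [1.1179  2.1859  0.8318  0.4705  1.2604  3.1736  0.2359]
y=Σ⁻¹𝟙 = [17.8716  25.4284  15.0222  8.9550  5.5047  21.5392  9.7324]
a=μᵀx=1.077855  b=𝟙ᵀx=9.275958  c=𝟙ᵀy=104.053489  D=ac−b²=26.111170
λ₁=(c·0.145−b)/D = (104.053489·0.145−9.275958)/26.111170 = 0.222579
λ₂=(a−b·0.145)/D = (1.077855−9.275958·0.145)/26.111170 = -0.010232
w* = 0.222579·x + -0.010232·y:
  w_0 = 0.222579·1.1179 + -0.010232·17.8716 = 0.0660  (Raytheon)
  w_1 = 0.222579·2.1859 + -0.010232·25.4284 = 0.2264  (Disney)
  w_2 = 0.222579·0.8318 + -0.010232·15.0222 = 0.0314  (Qualcomm)
  w_3 = 0.222579·0.4705 + -0.010232·8.9550 = 0.0131  (Chevron)
  w_4 = 0.222579·1.2604 + -0.010232·5.5047 = 0.2242  (GE)
  w_5 = 0.222579·3.1736 + -0.010232·21.5392 = 0.4860  (Xerox)
  w_6 = 0.222579·0.2359 + -0.010232·9.7324 = -0.0471  (Boeing)
Σw_i=1.0000  μᵀw=0.1450
σ²=wᵀΣw=λ₁·μ_p+λ₂ = 0.222579·0.145 + -0.010232 = 0.022042 ≈ 0.0220


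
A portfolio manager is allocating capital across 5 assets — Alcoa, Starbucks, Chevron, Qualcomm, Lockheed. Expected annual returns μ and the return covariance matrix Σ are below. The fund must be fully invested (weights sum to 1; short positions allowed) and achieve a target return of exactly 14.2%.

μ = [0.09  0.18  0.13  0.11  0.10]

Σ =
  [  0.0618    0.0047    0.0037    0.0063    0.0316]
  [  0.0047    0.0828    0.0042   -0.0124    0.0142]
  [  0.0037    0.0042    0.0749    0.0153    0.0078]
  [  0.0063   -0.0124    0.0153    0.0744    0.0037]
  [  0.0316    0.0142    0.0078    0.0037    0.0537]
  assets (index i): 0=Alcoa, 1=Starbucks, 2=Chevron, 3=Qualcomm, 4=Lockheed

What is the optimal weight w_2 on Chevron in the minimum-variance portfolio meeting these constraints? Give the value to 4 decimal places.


0.2045

g=Σ⁻¹μ = [0.7888  2.2008  1.2104  1.5029  0.5367]
h=Σ⁻¹𝟙 = [9.5114  11.5954  8.8943  12.3503  7.8159]
a=μᵀg=0.843471  b=𝟙ᵀg=6.239573  c=𝟙ᵀh=50.167246  D=ac−b²=3.382338
λ₁=(c·0.142−b)/D = (50.167246·0.142−6.239573)/3.382338 = 0.261410
λ₂=(a−b·0.142)/D = (0.843471−6.239573·0.142)/3.382338 = -0.012580
w* = 0.261410·g + -0.012580·h:
  w_0 = 0.261410·0.7888 + -0.012580·9.5114 = 0.0866  (Alcoa)
  w_1 = 0.261410·2.2008 + -0.012580·11.5954 = 0.4294  (Starbucks)
  w_2 = 0.261410·1.2104 + -0.012580·8.8943 = 0.2045  (Chevron)
  w_3 = 0.261410·1.5029 + -0.012580·12.3503 = 0.2375  (Qualcomm)
  w_4 = 0.261410·0.5367 + -0.012580·7.8159 = 0.0420  (Lockheed)
Σw_i=1.0000  μᵀw=0.1420
σ²=wᵀΣw=λ₁·μ_p+λ₂ = 0.261410·0.142 + -0.012580 = 0.024541 ≈ 0.0245


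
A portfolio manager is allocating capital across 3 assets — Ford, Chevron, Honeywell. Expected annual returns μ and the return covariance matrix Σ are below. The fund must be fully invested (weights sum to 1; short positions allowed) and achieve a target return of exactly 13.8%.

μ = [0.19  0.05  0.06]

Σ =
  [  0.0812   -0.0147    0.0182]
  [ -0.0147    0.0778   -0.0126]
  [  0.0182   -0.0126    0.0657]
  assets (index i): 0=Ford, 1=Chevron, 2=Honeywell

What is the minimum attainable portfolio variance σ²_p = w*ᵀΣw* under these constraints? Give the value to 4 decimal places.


0.0345

g=Σ⁻¹μ = [2.4503  1.1803  0.4608]
h=Σ⁻¹𝟙 = [12.0846  17.6066  15.2497]
a=μᵀg=0.552217  b=𝟙ᵀg=4.091388  c=𝟙ᵀh=44.940843  D=ac−b²=8.077658
λ₁=(c·0.138−b)/D = (44.940843·0.138−4.091388)/8.077658 = 0.261270
λ₂=(a−b·0.138)/D = (0.552217−4.091388·0.138)/8.077658 = -0.001534
w* = 0.261270·g + -0.001534·h:
  w_0 = 0.261270·2.4503 + -0.001534·12.0846 = 0.6216  (Ford)
  w_1 = 0.261270·1.1803 + -0.001534·17.6066 = 0.2814  (Chevron)
  w_2 = 0.261270·0.4608 + -0.001534·15.2497 = 0.0970  (Honeywell)
Σw_i=1.0000  μᵀw=0.1380
σ²=wᵀΣw=λ₁·μ_p+λ₂ = 0.261270·0.138 + -0.001534 = 0.034521 ≈ 0.0345


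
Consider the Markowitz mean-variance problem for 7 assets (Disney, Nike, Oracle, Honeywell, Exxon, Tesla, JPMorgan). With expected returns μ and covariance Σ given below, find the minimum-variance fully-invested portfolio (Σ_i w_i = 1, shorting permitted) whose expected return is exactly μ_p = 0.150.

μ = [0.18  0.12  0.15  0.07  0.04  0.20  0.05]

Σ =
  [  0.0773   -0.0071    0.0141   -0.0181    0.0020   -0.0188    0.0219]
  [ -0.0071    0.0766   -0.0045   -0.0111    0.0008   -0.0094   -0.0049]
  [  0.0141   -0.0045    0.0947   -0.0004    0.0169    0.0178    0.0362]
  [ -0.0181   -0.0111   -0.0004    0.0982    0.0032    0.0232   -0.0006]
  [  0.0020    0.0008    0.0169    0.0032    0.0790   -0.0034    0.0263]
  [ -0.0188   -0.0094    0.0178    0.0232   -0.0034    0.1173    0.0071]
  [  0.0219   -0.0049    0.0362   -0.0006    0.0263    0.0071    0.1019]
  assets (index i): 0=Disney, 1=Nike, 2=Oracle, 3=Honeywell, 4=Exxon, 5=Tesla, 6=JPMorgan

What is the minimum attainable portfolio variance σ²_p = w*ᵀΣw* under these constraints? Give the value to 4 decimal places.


0.0151

u=Σ⁻¹μ = [3.3163  2.2953  1.0006  1.0678  0.4763  2.1155  -0.7312]
v=Σ⁻¹𝟙 = [18.4600  18.1289  4.2890  12.9874  10.3546  9.9017  1.9084]
a=μᵀu=1.502804  b=𝟙ᵀu=9.540666  c=𝟙ᵀv=76.029847  D=ac−b²=23.233650
λ₁=(c·0.150−b)/D = (76.029847·0.150−9.540666)/23.233650 = 0.080220
λ₂=(a−b·0.150)/D = (1.502804−9.540666·0.150)/23.233650 = 0.003086
w* = 0.080220·u + 0.003086·v:
  w_0 = 0.080220·3.3163 + 0.003086·18.4600 = 0.3230  (Disney)
  w_1 = 0.080220·2.2953 + 0.003086·18.1289 = 0.2401  (Nike)
  w_2 = 0.080220·1.0006 + 0.003086·4.2890 = 0.0935  (Oracle)
  w_3 = 0.080220·1.0678 + 0.003086·12.9874 = 0.1257  (Honeywell)
  w_4 = 0.080220·0.4763 + 0.003086·10.3546 = 0.0702  (Exxon)
  w_5 = 0.080220·2.1155 + 0.003086·9.9017 = 0.2003  (Tesla)
  w_6 = 0.080220·-0.7312 + 0.003086·1.9084 = -0.0528  (JPMorgan)
Σw_i=1.0000  μᵀw=0.1500
σ²=wᵀΣw=λ₁·μ_p+λ₂ = 0.080220·0.150 + 0.003086 = 0.015119 ≈ 0.0151


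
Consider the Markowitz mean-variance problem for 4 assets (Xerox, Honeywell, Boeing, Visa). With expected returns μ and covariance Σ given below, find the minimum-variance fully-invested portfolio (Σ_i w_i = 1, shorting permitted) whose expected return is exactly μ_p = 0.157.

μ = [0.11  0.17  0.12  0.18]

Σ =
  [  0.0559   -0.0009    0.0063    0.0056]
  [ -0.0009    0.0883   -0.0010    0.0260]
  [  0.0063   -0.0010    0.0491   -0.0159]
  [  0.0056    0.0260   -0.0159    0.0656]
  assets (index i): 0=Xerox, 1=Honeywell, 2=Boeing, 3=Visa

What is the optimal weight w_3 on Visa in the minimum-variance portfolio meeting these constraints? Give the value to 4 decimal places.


x=Σ⁻¹μ = [1.3181  1.0957  3.2649  2.9885]
y=Σ⁻¹𝟙 = [13.5050  6.6214  24.3967  17.3799]
a=μᵀx=1.260975  b=𝟙ᵀx=8.667195  c=𝟙ᵀy=61.903156  D=ac−b²=2.938073
λ₁=(c·0.157−b)/D = (61.903156·0.157−8.667195)/2.938073 = 0.357922
λ₂=(a−b·0.157)/D = (1.260975−8.667195·0.157)/2.938073 = -0.033959
w* = 0.357922·x + -0.033959·y:
  w_0 = 0.357922·1.3181 + -0.033959·13.5050 = 0.0132  (Xerox)
  w_1 = 0.357922·1.0957 + -0.033959·6.6214 = 0.1673  (Honeywell)
  w_2 = 0.357922·3.2649 + -0.033959·24.3967 = 0.3401  (Boeing)
  w_3 = 0.357922·2.9885 + -0.033959·17.3799 = 0.4794  (Visa)
Σw_i=1.0000  μᵀw=0.1570
σ²=wᵀΣw=λ₁·μ_p+λ₂ = 0.357922·0.157 + -0.033959 = 0.022235 ≈ 0.0222

0.4794


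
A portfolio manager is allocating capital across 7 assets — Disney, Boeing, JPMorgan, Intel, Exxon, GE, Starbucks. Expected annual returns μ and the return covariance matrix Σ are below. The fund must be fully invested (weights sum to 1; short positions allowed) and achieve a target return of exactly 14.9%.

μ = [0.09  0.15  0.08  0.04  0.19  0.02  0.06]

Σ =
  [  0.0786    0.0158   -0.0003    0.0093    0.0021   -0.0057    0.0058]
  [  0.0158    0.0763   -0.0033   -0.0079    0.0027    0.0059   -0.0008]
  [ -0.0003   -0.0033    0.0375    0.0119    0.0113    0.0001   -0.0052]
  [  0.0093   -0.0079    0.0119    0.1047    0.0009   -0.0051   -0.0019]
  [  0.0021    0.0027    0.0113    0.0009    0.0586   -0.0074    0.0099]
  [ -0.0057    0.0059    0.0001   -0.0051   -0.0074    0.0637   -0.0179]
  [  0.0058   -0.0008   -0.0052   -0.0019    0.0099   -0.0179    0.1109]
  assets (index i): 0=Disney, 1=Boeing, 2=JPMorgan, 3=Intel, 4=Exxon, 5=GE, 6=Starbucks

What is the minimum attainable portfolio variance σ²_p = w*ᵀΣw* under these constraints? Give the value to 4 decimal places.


0.0223

g=Σ⁻¹μ = [0.6999  1.7625  1.3877  0.3123  2.8766  0.6948  0.4429]
h=Σ⁻¹𝟙 = [9.9687  10.9396  23.1038  8.0024  12.2345  21.0012  12.0927]
a=μᵀg=1.037888  b=𝟙ᵀg=8.176671  c=𝟙ᵀh=97.342887  D=ac−b²=34.173059
λ₁=(c·0.149−b)/D = (97.342887·0.149−8.176671)/34.173059 = 0.185158
λ₂=(a−b·0.149)/D = (1.037888−8.176671·0.149)/34.173059 = -0.005280
w* = 0.185158·g + -0.005280·h:
  w_0 = 0.185158·0.6999 + -0.005280·9.9687 = 0.0770  (Disney)
  w_1 = 0.185158·1.7625 + -0.005280·10.9396 = 0.2686  (Boeing)
  w_2 = 0.185158·1.3877 + -0.005280·23.1038 = 0.1350  (JPMorgan)
  w_3 = 0.185158·0.3123 + -0.005280·8.0024 = 0.0156  (Intel)
  w_4 = 0.185158·2.8766 + -0.005280·12.2345 = 0.4680  (Exxon)
  w_5 = 0.185158·0.6948 + -0.005280·21.0012 = 0.0178  (GE)
  w_6 = 0.185158·0.4429 + -0.005280·12.0927 = 0.0182  (Starbucks)
Σw_i=1.0000  μᵀw=0.1490
σ²=wᵀΣw=λ₁·μ_p+λ₂ = 0.185158·0.149 + -0.005280 = 0.022308 ≈ 0.0223


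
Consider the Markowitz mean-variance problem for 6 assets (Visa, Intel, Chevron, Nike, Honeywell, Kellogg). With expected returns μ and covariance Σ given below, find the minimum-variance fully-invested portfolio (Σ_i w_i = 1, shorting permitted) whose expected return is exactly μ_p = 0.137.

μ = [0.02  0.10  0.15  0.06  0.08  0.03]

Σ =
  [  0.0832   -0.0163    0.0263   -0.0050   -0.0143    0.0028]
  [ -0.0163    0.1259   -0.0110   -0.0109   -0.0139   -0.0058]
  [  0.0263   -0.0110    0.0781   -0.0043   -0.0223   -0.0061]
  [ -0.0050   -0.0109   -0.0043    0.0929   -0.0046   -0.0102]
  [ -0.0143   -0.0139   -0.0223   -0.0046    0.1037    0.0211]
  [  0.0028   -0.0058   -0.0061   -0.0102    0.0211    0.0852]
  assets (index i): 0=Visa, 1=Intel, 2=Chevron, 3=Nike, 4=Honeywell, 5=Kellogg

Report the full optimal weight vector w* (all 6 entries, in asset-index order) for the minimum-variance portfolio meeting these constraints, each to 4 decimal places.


p=Σ⁻¹μ = [-0.0339  1.2883  2.6203  1.0319  1.4697  0.3881]
q=Σ⁻¹𝟙 = [12.8102  14.6725  16.7180  15.9846  15.3136  11.6331]
a=μᵀp=0.712326  b=𝟙ᵀp=6.764309  c=𝟙ᵀq=87.131987  D=ac−b²=16.310469
λ₁=(c·0.137−b)/D = (87.131987·0.137−6.764309)/16.310469 = 0.317144
λ₂=(a−b·0.137)/D = (0.712326−6.764309·0.137)/16.310469 = -0.013144
w* = 0.317144·p + -0.013144·q:
  w_0 = 0.317144·-0.0339 + -0.013144·12.8102 = -0.1791  (Visa)
  w_1 = 0.317144·1.2883 + -0.013144·14.6725 = 0.2157  (Intel)
  w_2 = 0.317144·2.6203 + -0.013144·16.7180 = 0.6113  (Chevron)
  w_3 = 0.317144·1.0319 + -0.013144·15.9846 = 0.1171  (Nike)
  w_4 = 0.317144·1.4697 + -0.013144·15.3136 = 0.2648  (Honeywell)
  w_5 = 0.317144·0.3881 + -0.013144·11.6331 = -0.0298  (Kellogg)
Σw_i=1.0000  μᵀw=0.1370
σ²=wᵀΣw=λ₁·μ_p+λ₂ = 0.317144·0.137 + -0.013144 = 0.030305 ≈ 0.0303

-0.1791  0.2157  0.6113  0.1171  0.2648  -0.0298


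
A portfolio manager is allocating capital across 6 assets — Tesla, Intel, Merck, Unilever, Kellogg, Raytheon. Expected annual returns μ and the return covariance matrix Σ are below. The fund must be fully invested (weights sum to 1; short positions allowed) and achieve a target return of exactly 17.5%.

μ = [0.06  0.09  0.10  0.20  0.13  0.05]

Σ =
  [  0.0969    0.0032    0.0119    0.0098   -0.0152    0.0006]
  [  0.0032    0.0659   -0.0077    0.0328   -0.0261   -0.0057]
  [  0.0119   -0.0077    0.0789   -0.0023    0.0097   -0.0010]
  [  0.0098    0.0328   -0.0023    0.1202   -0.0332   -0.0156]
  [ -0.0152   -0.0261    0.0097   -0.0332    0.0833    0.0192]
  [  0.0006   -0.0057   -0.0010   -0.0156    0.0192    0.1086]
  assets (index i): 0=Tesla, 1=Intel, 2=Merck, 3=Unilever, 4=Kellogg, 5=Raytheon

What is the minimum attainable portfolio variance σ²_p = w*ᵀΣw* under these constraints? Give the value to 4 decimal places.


0.0400

g=Σ⁻¹μ = [0.6694  1.5856  1.0425  2.0092  2.7790  0.3468]
h=Σ⁻¹𝟙 = [10.6262  20.4395  10.8694  8.8524  20.7852  7.9192]
a=μᵀg=1.067573  b=𝟙ᵀg=8.432577  c=𝟙ᵀh=79.491862  D=ac−b²=13.755030
λ₁=(c·0.175−b)/D = (79.491862·0.175−8.432577)/13.755030 = 0.398291
λ₂=(a−b·0.175)/D = (1.067573−8.432577·0.175)/13.755030 = -0.029671
w* = 0.398291·g + -0.029671·h:
  w_0 = 0.398291·0.6694 + -0.029671·10.6262 = -0.0487  (Tesla)
  w_1 = 0.398291·1.5856 + -0.029671·20.4395 = 0.0251  (Intel)
  w_2 = 0.398291·1.0425 + -0.029671·10.8694 = 0.0927  (Merck)
  w_3 = 0.398291·2.0092 + -0.029671·8.8524 = 0.5376  (Unilever)
  w_4 = 0.398291·2.7790 + -0.029671·20.7852 = 0.4901  (Kellogg)
  w_5 = 0.398291·0.3468 + -0.029671·7.9192 = -0.0968  (Raytheon)
Σw_i=1.0000  μᵀw=0.1750
σ²=wᵀΣw=λ₁·μ_p+λ₂ = 0.398291·0.175 + -0.029671 = 0.040030 ≈ 0.0400


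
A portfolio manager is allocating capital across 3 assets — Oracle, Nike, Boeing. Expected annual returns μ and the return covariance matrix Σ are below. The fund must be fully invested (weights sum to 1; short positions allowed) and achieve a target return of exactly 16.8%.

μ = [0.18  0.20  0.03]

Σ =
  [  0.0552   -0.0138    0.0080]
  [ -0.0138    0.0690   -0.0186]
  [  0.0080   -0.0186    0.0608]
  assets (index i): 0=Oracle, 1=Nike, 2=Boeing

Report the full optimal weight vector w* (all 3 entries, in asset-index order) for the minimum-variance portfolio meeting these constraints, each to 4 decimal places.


g=Σ⁻¹μ = [4.0982  4.0389  1.1898]
h=Σ⁻¹𝟙 = [21.1584  24.4215  21.1344]
a=μᵀg=1.581144  b=𝟙ᵀg=9.326846  c=𝟙ᵀh=66.714334  D=ac−b²=18.494924
λ₁=(c·0.168−b)/D = (66.714334·0.168−9.326846)/18.494924 = 0.101712
λ₂=(a−b·0.168)/D = (1.581144−9.326846·0.168)/18.494924 = 0.000770
w* = 0.101712·g + 0.000770·h:
  w_0 = 0.101712·4.0982 + 0.000770·21.1584 = 0.4331  (Oracle)
  w_1 = 0.101712·4.0389 + 0.000770·24.4215 = 0.4296  (Nike)
  w_2 = 0.101712·1.1898 + 0.000770·21.1344 = 0.1373  (Boeing)
Σw_i=1.0000  μᵀw=0.1680
σ²=wᵀΣw=λ₁·μ_p+λ₂ = 0.101712·0.168 + 0.000770 = 0.017857 ≈ 0.0179

0.4331  0.4296  0.1373


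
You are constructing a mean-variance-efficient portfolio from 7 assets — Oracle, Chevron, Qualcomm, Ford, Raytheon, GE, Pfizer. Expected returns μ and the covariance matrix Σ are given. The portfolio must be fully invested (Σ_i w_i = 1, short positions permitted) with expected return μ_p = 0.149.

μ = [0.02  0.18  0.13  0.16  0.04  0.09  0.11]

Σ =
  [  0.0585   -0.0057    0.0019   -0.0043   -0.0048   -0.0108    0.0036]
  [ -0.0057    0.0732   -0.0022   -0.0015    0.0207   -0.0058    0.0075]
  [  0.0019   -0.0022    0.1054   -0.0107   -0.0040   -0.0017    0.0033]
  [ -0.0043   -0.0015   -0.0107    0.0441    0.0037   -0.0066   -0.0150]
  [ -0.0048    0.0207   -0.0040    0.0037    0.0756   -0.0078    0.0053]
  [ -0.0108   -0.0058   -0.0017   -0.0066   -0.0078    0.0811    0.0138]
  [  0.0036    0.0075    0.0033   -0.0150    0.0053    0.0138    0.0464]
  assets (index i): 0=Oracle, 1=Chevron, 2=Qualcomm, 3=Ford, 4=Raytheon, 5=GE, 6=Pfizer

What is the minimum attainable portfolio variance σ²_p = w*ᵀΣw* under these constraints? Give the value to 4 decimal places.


g=Σ⁻¹μ = [0.9627  2.5866  1.7403  5.5509  -0.3845  1.3302  3.1969]
h=Σ⁻¹𝟙 = [23.2293  12.7521  13.1335  38.0040  10.1734  16.7883  22.8848]
a=μᵀg=2.055234  b=𝟙ᵀg=14.983178  c=𝟙ᵀh=136.965460  D=ac−b²=57.000393
λ₁=(c·0.149−b)/D = (136.965460·0.149−14.983178)/57.000393 = 0.095169
λ₂=(a−b·0.149)/D = (2.055234−14.983178·0.149)/57.000393 = -0.003110
w* = 0.095169·g + -0.003110·h:
  w_0 = 0.095169·0.9627 + -0.003110·23.2293 = 0.0194  (Oracle)
  w_1 = 0.095169·2.5866 + -0.003110·12.7521 = 0.2065  (Chevron)
  w_2 = 0.095169·1.7403 + -0.003110·13.1335 = 0.1248  (Qualcomm)
  w_3 = 0.095169·5.5509 + -0.003110·38.0040 = 0.4101  (Ford)
  w_4 = 0.095169·-0.3845 + -0.003110·10.1734 = -0.0682  (Raytheon)
  w_5 = 0.095169·1.3302 + -0.003110·16.7883 = 0.0744  (GE)
  w_6 = 0.095169·3.1969 + -0.003110·22.8848 = 0.2331  (Pfizer)
Σw_i=1.0000  μᵀw=0.1490
σ²=wᵀΣw=λ₁·μ_p+λ₂ = 0.095169·0.149 + -0.003110 = 0.011070 ≈ 0.0111

0.0111


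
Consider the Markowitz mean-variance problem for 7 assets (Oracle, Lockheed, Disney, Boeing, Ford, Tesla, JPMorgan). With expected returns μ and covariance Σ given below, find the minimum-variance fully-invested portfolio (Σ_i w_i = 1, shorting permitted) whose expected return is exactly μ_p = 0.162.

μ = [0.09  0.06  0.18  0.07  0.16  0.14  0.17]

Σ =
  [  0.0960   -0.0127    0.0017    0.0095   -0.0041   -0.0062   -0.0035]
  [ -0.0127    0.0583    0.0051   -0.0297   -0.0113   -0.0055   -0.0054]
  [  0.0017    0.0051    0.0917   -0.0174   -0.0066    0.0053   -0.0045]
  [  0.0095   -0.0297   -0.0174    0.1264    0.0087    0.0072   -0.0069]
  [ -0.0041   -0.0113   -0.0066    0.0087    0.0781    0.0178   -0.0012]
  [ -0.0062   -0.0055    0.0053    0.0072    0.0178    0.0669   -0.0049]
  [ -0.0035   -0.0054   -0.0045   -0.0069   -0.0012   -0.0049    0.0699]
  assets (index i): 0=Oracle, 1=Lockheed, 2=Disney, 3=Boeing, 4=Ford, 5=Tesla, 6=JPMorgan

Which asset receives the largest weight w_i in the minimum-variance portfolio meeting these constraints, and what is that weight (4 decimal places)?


JPMorgan (0.3184)

u=Σ⁻¹μ = [1.4492  2.7008  2.2445  1.3076  2.2034  1.7749  3.1491]
v=Σ⁻¹𝟙 = [15.3865  33.5947  13.0605  15.7836  14.9585  13.9828  21.3077]
a=μᵀu=1.924389  b=𝟙ᵀu=14.829489  c=𝟙ᵀv=128.074472  D=ac−b²=26.551373
λ₁=(c·0.162−b)/D = (128.074472·0.162−14.829489)/26.551373 = 0.222910
λ₂=(a−b·0.162)/D = (1.924389−14.829489·0.162)/26.551373 = -0.018002
w* = 0.222910·u + -0.018002·v:
  w_0 = 0.222910·1.4492 + -0.018002·15.3865 = 0.0460  (Oracle)
  w_1 = 0.222910·2.7008 + -0.018002·33.5947 = -0.0027  (Lockheed)
  w_2 = 0.222910·2.2445 + -0.018002·13.0605 = 0.2652  (Disney)
  w_3 = 0.222910·1.3076 + -0.018002·15.7836 = 0.0073  (Boeing)
  w_4 = 0.222910·2.2034 + -0.018002·14.9585 = 0.2219  (Ford)
  w_5 = 0.222910·1.7749 + -0.018002·13.9828 = 0.1439  (Tesla)
  w_6 = 0.222910·3.1491 + -0.018002·21.3077 = 0.3184  (JPMorgan)
Σw_i=1.0000  μᵀw=0.1620
σ²=wᵀΣw=λ₁·μ_p+λ₂ = 0.222910·0.162 + -0.018002 = 0.018109 ≈ 0.0181


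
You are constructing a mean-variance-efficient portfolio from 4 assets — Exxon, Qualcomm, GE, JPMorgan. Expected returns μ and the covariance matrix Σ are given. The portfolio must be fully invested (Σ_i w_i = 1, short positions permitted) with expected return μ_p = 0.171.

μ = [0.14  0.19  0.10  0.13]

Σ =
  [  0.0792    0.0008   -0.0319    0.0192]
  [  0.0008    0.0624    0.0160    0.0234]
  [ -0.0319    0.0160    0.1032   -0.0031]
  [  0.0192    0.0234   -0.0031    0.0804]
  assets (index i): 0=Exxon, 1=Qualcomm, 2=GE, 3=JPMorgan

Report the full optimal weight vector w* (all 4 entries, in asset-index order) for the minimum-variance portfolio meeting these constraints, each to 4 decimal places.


0.3097  0.6621  0.0607  -0.0324

p=Σ⁻¹μ = [2.1456  2.5419  1.2505  0.4130]
q=Σ⁻¹𝟙 = [16.4411  10.0984  13.3893  6.0887]
a=μᵀp=0.962071  b=𝟙ᵀp=6.350918  c=𝟙ᵀq=46.017523  D=ac−b²=3.937950
λ₁=(c·0.171−b)/D = (46.017523·0.171−6.350918)/3.937950 = 0.385500
λ₂=(a−b·0.171)/D = (0.962071−6.350918·0.171)/3.937950 = -0.031472
w* = 0.385500·p + -0.031472·q:
  w_0 = 0.385500·2.1456 + -0.031472·16.4411 = 0.3097  (Exxon)
  w_1 = 0.385500·2.5419 + -0.031472·10.0984 = 0.6621  (Qualcomm)
  w_2 = 0.385500·1.2505 + -0.031472·13.3893 = 0.0607  (GE)
  w_3 = 0.385500·0.4130 + -0.031472·6.0887 = -0.0324  (JPMorgan)
Σw_i=1.0000  μᵀw=0.1710
σ²=wᵀΣw=λ₁·μ_p+λ₂ = 0.385500·0.171 + -0.031472 = 0.034448 ≈ 0.0344


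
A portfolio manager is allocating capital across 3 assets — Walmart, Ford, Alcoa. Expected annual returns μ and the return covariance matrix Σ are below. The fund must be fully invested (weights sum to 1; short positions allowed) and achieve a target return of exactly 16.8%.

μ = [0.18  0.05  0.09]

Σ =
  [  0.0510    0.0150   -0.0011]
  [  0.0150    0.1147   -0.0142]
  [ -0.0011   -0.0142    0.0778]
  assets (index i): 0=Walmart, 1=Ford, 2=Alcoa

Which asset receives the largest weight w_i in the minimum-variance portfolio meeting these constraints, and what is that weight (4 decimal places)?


u=Σ⁻¹μ = [3.5183  0.1281  1.2299]
v=Σ⁻¹𝟙 = [17.4999  8.2379  14.6045]
a=μᵀu=0.750387  b=𝟙ᵀu=4.876285  c=𝟙ᵀv=40.342283  D=ac−b²=6.494152
λ₁=(c·0.168−b)/D = (40.342283·0.168−4.876285)/6.494152 = 0.292759
λ₂=(a−b·0.168)/D = (0.750387−4.876285·0.168)/6.494152 = -0.010599
w* = 0.292759·u + -0.010599·v:
  w_0 = 0.292759·3.5183 + -0.010599·17.4999 = 0.8445  (Walmart)
  w_1 = 0.292759·0.1281 + -0.010599·8.2379 = -0.0498  (Ford)
  w_2 = 0.292759·1.2299 + -0.010599·14.6045 = 0.2053  (Alcoa)
Σw_i=1.0000  μᵀw=0.1680
σ²=wᵀΣw=λ₁·μ_p+λ₂ = 0.292759·0.168 + -0.010599 = 0.038585 ≈ 0.0386

Walmart (0.8445)


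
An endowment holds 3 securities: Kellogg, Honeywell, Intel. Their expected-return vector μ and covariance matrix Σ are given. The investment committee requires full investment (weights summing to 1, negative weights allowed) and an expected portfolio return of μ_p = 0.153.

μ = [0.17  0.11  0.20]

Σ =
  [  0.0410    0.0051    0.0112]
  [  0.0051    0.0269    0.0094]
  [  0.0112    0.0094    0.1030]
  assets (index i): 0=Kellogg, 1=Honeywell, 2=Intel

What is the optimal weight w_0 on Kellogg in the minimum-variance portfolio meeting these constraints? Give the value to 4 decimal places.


u=Σ⁻¹μ = [3.4204  2.9875  1.2972]
v=Σ⁻¹𝟙 = [19.1338  31.8988  4.7170]
a=μᵀu=1.169521  b=𝟙ᵀu=7.705016  c=𝟙ᵀv=55.749610  D=ac−b²=5.833055
λ₁=(c·0.153−b)/D = (55.749610·0.153−7.705016)/5.833055 = 0.141379
λ₂=(a−b·0.153)/D = (1.169521−7.705016·0.153)/5.833055 = -0.001602
w* = 0.141379·u + -0.001602·v:
  w_0 = 0.141379·3.4204 + -0.001602·19.1338 = 0.4529  (Kellogg)
  w_1 = 0.141379·2.9875 + -0.001602·31.8988 = 0.3713  (Honeywell)
  w_2 = 0.141379·1.2972 + -0.001602·4.7170 = 0.1758  (Intel)
Σw_i=1.0000  μᵀw=0.1530
σ²=wᵀΣw=λ₁·μ_p+λ₂ = 0.141379·0.153 + -0.001602 = 0.020029 ≈ 0.0200

0.4529


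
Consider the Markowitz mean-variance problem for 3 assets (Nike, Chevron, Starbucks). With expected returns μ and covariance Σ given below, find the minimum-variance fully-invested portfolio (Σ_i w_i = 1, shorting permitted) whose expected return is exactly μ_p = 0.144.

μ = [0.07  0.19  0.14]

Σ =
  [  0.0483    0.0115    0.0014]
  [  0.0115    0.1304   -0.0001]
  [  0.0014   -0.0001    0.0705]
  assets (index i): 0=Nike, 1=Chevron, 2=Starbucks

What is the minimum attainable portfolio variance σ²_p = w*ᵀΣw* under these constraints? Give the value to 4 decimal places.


0.0343

u=Σ⁻¹μ = [1.0674  1.3644  1.9666]
v=Σ⁻¹𝟙 = [18.8713  6.0150  13.8182]
a=μᵀu=0.609278  b=𝟙ᵀu=4.398392  c=𝟙ᵀv=38.704482  D=ac−b²=4.235921
λ₁=(c·0.144−b)/D = (38.704482·0.144−4.398392)/4.235921 = 0.277402
λ₂=(a−b·0.144)/D = (0.609278−4.398392·0.144)/4.235921 = -0.005687
w* = 0.277402·u + -0.005687·v:
  w_0 = 0.277402·1.0674 + -0.005687·18.8713 = 0.1888  (Nike)
  w_1 = 0.277402·1.3644 + -0.005687·6.0150 = 0.3443  (Chevron)
  w_2 = 0.277402·1.9666 + -0.005687·13.8182 = 0.4669  (Starbucks)
Σw_i=1.0000  μᵀw=0.1440
σ²=wᵀΣw=λ₁·μ_p+λ₂ = 0.277402·0.144 + -0.005687 = 0.034259 ≈ 0.0343


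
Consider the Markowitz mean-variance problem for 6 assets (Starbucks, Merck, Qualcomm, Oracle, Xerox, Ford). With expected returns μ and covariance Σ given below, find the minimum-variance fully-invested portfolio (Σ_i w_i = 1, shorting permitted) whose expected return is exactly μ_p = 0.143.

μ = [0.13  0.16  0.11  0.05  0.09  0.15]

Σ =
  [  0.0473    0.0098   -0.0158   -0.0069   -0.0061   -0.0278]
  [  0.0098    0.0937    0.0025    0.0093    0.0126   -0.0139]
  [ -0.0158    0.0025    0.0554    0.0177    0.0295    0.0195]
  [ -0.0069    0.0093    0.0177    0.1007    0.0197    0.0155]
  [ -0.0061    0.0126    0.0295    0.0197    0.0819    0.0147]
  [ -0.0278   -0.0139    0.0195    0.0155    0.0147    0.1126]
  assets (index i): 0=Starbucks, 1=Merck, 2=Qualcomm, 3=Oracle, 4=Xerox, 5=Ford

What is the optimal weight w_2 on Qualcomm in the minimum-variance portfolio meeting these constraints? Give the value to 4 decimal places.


0.2386

x=Σ⁻¹μ = [4.5597  1.5152  2.5017  -0.1005  -0.0727  2.2350]
y=Σ⁻¹𝟙 = [35.5702  7.5990  19.6727  5.5026  2.7540  14.0771]
a=μᵀx=1.434080  b=𝟙ᵀx=10.638528  c=𝟙ᵀy=85.175634  D=ac−b²=8.970431
λ₁=(c·0.143−b)/D = (85.175634·0.143−10.638528)/8.970431 = 0.171852
λ₂=(a−b·0.143)/D = (1.434080−10.638528·0.143)/8.970431 = -0.009724
w* = 0.171852·x + -0.009724·y:
  w_0 = 0.171852·4.5597 + -0.009724·35.5702 = 0.4377  (Starbucks)
  w_1 = 0.171852·1.5152 + -0.009724·7.5990 = 0.1865  (Merck)
  w_2 = 0.171852·2.5017 + -0.009724·19.6727 = 0.2386  (Qualcomm)
  w_3 = 0.171852·-0.1005 + -0.009724·5.5026 = -0.0708  (Oracle)
  w_4 = 0.171852·-0.0727 + -0.009724·2.7540 = -0.0393  (Xerox)
  w_5 = 0.171852·2.2350 + -0.009724·14.0771 = 0.2472  (Ford)
Σw_i=1.0000  μᵀw=0.1430
σ²=wᵀΣw=λ₁·μ_p+λ₂ = 0.171852·0.143 + -0.009724 = 0.014851 ≈ 0.0149


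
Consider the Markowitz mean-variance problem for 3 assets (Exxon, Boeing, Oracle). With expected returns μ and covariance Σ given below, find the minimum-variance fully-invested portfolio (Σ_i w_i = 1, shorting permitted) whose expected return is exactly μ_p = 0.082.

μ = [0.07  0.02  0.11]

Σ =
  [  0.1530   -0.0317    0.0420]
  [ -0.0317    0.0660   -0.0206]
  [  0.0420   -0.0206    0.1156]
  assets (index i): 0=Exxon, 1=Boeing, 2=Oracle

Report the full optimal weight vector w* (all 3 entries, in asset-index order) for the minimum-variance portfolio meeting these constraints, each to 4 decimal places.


0.1412  0.2484  0.6105

g=Σ⁻¹μ = [0.3539  0.7729  0.9607]
h=Σ⁻¹𝟙 = [8.5280  22.2161  9.5110]
a=μᵀg=0.145909  b=𝟙ᵀg=2.087499  c=𝟙ᵀh=40.255211  D=ac−b²=1.515942
λ₁=(c·0.082−b)/D = (40.255211·0.082−2.087499)/1.515942 = 0.800445
λ₂=(a−b·0.082)/D = (0.145909−2.087499·0.082)/1.515942 = -0.016667
w* = 0.800445·g + -0.016667·h:
  w_0 = 0.800445·0.3539 + -0.016667·8.5280 = 0.1412  (Exxon)
  w_1 = 0.800445·0.7729 + -0.016667·22.2161 = 0.2484  (Boeing)
  w_2 = 0.800445·0.9607 + -0.016667·9.5110 = 0.6105  (Oracle)
Σw_i=1.0000  μᵀw=0.0820
σ²=wᵀΣw=λ₁·μ_p+λ₂ = 0.800445·0.082 + -0.016667 = 0.048970 ≈ 0.0490


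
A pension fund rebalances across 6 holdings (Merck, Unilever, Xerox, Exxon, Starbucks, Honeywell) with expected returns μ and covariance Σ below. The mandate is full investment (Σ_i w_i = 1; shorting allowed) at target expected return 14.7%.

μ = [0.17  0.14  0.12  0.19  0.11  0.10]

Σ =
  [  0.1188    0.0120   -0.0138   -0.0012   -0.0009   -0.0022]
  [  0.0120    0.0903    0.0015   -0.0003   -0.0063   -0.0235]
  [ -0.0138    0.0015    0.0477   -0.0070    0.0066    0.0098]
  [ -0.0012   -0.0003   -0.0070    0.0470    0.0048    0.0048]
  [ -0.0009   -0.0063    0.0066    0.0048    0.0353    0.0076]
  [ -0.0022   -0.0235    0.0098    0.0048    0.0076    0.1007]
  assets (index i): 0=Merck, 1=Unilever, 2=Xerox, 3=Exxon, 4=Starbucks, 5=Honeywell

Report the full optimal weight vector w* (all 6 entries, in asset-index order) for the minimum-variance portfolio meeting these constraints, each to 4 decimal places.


p=Σ⁻¹μ = [1.7042  1.6268  3.1385  4.2714  2.1228  0.7407]
q=Σ⁻¹𝟙 = [10.1769  13.1524  21.9134  21.7735  22.0721  8.3859]
a=μᵀp=2.013245  b=𝟙ᵀp=13.604503  c=𝟙ᵀq=97.474200  D=ac−b²=11.156933
λ₁=(c·0.147−b)/D = (97.474200·0.147−13.604503)/11.156933 = 0.064911
λ₂=(a−b·0.147)/D = (2.013245−13.604503·0.147)/11.156933 = 0.001200
w* = 0.064911·p + 0.001200·q:
  w_0 = 0.064911·1.7042 + 0.001200·10.1769 = 0.1228  (Merck)
  w_1 = 0.064911·1.6268 + 0.001200·13.1524 = 0.1214  (Unilever)
  w_2 = 0.064911·3.1385 + 0.001200·21.9134 = 0.2300  (Xerox)
  w_3 = 0.064911·4.2714 + 0.001200·21.7735 = 0.3034  (Exxon)
  w_4 = 0.064911·2.1228 + 0.001200·22.0721 = 0.1643  (Starbucks)
  w_5 = 0.064911·0.7407 + 0.001200·8.3859 = 0.0581  (Honeywell)
Σw_i=1.0000  μᵀw=0.1470
σ²=wᵀΣw=λ₁·μ_p+λ₂ = 0.064911·0.147 + 0.001200 = 0.010741 ≈ 0.0107

0.1228  0.1214  0.2300  0.3034  0.1643  0.0581


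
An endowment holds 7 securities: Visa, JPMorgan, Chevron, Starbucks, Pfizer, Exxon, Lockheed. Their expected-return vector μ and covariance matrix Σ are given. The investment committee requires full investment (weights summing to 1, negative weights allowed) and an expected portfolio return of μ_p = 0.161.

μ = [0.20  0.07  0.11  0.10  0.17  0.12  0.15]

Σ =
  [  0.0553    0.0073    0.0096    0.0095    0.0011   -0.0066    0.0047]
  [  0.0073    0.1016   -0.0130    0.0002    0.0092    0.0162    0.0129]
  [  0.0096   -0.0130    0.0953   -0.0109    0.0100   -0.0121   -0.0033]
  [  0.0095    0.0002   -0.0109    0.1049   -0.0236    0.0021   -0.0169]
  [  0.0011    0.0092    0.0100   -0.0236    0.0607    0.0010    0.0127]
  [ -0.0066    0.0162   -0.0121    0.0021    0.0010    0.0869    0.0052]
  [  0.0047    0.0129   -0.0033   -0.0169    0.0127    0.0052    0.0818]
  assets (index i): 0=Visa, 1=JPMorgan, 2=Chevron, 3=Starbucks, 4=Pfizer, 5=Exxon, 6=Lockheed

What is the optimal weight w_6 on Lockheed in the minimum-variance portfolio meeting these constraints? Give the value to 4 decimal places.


p=Σ⁻¹μ = [3.1988  -0.1321  0.9528  1.6227  2.8979  1.6193  1.4916]
q=Σ⁻¹𝟙 = [12.9157  5.6096  11.7782  14.8486  16.7712  11.8857  10.7817]
a=μᵀp=1.808281  b=𝟙ᵀp=11.650930  c=𝟙ᵀq=84.590761  D=ac−b²=17.219694
λ₁=(c·0.161−b)/D = (84.590761·0.161−11.650930)/17.219694 = 0.114298
λ₂=(a−b·0.161)/D = (1.808281−11.650930·0.161)/17.219694 = -0.003921
w* = 0.114298·p + -0.003921·q:
  w_0 = 0.114298·3.1988 + -0.003921·12.9157 = 0.3150  (Visa)
  w_1 = 0.114298·-0.1321 + -0.003921·5.6096 = -0.0371  (JPMorgan)
  w_2 = 0.114298·0.9528 + -0.003921·11.7782 = 0.0627  (Chevron)
  w_3 = 0.114298·1.6227 + -0.003921·14.8486 = 0.1273  (Starbucks)
  w_4 = 0.114298·2.8979 + -0.003921·16.7712 = 0.2655  (Pfizer)
  w_5 = 0.114298·1.6193 + -0.003921·11.8857 = 0.1385  (Exxon)
  w_6 = 0.114298·1.4916 + -0.003921·10.7817 = 0.1282  (Lockheed)
Σw_i=1.0000  μᵀw=0.1610
σ²=wᵀΣw=λ₁·μ_p+λ₂ = 0.114298·0.161 + -0.003921 = 0.014481 ≈ 0.0145

0.1282


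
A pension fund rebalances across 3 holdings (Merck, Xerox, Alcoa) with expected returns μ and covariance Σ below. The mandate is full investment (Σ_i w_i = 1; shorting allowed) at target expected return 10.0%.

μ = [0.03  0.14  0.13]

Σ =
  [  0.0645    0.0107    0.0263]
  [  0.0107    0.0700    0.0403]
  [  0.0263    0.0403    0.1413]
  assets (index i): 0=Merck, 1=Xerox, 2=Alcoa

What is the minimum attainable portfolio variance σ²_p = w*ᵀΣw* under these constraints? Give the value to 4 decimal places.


0.0407

u=Σ⁻¹μ = [0.0030  1.7590  0.4178]
v=Σ⁻¹𝟙 = [13.0370  11.5045  1.3694]
a=μᵀu=0.300664  b=𝟙ᵀu=2.179766  c=𝟙ᵀv=25.910927  D=ac−b²=3.039111
λ₁=(c·0.100−b)/D = (25.910927·0.100−2.179766)/3.039111 = 0.135345
λ₂=(a−b·0.100)/D = (0.300664−2.179766·0.100)/3.039111 = 0.027208
w* = 0.135345·u + 0.027208·v:
  w_0 = 0.135345·0.0030 + 0.027208·13.0370 = 0.3551  (Merck)
  w_1 = 0.135345·1.7590 + 0.027208·11.5045 = 0.5511  (Xerox)
  w_2 = 0.135345·0.4178 + 0.027208·1.3694 = 0.0938  (Alcoa)
Σw_i=1.0000  μᵀw=0.1000
σ²=wᵀΣw=λ₁·μ_p+λ₂ = 0.135345·0.100 + 0.027208 = 0.040742 ≈ 0.0407
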